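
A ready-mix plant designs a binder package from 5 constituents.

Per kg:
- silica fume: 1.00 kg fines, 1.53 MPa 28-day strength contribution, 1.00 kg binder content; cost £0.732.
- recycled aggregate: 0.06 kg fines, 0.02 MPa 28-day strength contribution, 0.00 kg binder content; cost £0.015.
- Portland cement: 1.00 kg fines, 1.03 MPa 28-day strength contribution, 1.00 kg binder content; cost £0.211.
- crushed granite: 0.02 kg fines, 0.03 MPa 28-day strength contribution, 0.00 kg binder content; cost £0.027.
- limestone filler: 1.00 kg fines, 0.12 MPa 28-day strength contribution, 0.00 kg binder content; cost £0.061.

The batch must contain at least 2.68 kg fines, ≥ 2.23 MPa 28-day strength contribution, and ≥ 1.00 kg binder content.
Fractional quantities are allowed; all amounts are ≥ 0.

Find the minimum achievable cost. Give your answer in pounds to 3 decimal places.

Set it up as a linear program. Let x1 = kg of silica fume, x2 = kg of recycled aggregate, x3 = kg of Portland cement, x4 = kg of crushed granite, x5 = kg of limestone filler.
Minimise 0.732x1 + 0.015x2 + 0.211x3 + 0.027x4 + 0.061x5 with:
  1x1 + 0.06x2 + 1x3 + 0.02x4 + 1x5 ≥ 2.68   (fines)
  1.53x1 + 0.02x2 + 1.03x3 + 0.03x4 + 0.12x5 ≥ 2.23   (28-day strength contribution)
  1x1 + 1x3 ≥ 1   (binder content)
  x1, x2, x3, x4, x5 ≥ 0.
The optimal basis is {Portland cement, limestone filler}; silica fume, recycled aggregate, crushed granite drop out. Binding constraints: fines and 28-day strength contribution.
That vertex is x3 = 2.097, x5 = 0.5829.
Objective = 0.211·2.097 + 0.061·0.5829 = 0.47802.

£0.478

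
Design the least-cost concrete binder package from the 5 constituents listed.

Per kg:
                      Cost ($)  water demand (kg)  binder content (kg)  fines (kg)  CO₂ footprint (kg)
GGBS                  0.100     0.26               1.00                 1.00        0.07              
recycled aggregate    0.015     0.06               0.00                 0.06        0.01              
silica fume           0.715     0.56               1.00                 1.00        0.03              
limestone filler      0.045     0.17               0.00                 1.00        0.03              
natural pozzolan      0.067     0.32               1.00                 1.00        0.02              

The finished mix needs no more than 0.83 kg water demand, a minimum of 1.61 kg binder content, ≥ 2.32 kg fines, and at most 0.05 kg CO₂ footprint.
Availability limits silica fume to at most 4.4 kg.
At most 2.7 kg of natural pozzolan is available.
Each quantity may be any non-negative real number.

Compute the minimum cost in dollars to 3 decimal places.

Treat it as an LP. Let x1 = kg of GGBS, x2 = kg of recycled aggregate, x3 = kg of silica fume, x4 = kg of limestone filler, x5 = kg of natural pozzolan.
min 0.1x1 + 0.015x2 + 0.715x3 + 0.045x4 + 0.067x5 with:
  0.26x1 + 0.06x2 + 0.56x3 + 0.17x4 + 0.32x5 ≤ 0.83   (water demand)
  1x1 + 1x3 + 1x5 ≥ 1.61   (binder content)
  1x1 + 0.06x2 + 1x3 + 1x4 + 1x5 ≥ 2.32   (fines)
  0.07x1 + 0.01x2 + 0.03x3 + 0.03x4 + 0.02x5 ≤ 0.05   (CO₂ footprint)
  x3 ≤ 4.4
  x5 ≤ 2.7
  x1, x2, x3, x4, x5 ≥ 0.
The optimal basis is {limestone filler, natural pozzolan}; GGBS, recycled aggregate, silica fume drop out. Binding constraints: fines and CO₂ footprint.
That vertex is x4 = 0.36, x5 = 1.96.
Objective = 0.045·0.36 + 0.067·1.96 = 0.14752.

$0.148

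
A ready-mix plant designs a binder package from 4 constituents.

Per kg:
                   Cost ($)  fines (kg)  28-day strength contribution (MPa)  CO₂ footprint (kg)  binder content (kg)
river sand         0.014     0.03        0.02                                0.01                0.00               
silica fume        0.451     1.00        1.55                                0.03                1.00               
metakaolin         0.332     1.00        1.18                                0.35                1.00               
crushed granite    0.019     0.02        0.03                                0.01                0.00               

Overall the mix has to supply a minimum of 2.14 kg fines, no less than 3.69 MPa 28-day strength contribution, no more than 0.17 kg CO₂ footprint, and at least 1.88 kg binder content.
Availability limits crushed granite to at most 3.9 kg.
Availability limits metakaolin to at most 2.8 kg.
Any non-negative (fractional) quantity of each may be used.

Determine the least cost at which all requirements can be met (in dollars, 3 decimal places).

Let x1 = kg of river sand, x2 = kg of silica fume, x3 = kg of metakaolin, x4 = kg of crushed granite.
Minimise 0.014x1 + 0.451x2 + 0.332x3 + 0.019x4 s.t.:
  0.03x1 + 1x2 + 1x3 + 0.02x4 ≥ 2.14   (fines)
  0.02x1 + 1.55x2 + 1.18x3 + 0.03x4 ≥ 3.69   (28-day strength contribution)
  0.01x1 + 0.03x2 + 0.35x3 + 0.01x4 ≤ 0.17   (CO₂ footprint)
  1x2 + 1x3 ≥ 1.88   (binder content)
  x4 ≤ 3.9
  x3 ≤ 2.8
  x1, x2, x3, x4 ≥ 0.
The cheapest feasible vertex uses only silica fume, metakaolin; river sand, crushed granite are not used. There the 28-day strength contribution and CO₂ footprint constraints are tight.
Optimal quantities: silica fume = 2.151 kg, metakaolin = 0.3013 kg.
Cost = 0.451·2.151 + 0.332·0.3013 = 1.07013.

$1.070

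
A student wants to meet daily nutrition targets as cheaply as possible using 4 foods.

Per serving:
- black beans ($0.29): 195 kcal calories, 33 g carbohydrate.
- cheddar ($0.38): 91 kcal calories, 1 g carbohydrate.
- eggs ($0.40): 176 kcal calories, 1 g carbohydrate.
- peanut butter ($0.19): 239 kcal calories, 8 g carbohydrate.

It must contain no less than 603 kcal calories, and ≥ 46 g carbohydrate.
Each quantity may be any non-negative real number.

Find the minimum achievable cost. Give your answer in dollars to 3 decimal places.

Treat it as an LP. Let x1 = servings of black beans, x2 = servings of cheddar, x3 = servings of eggs, x4 = servings of peanut butter.
min 0.29x1 + 0.38x2 + 0.4x3 + 0.19x4 with:
  195x1 + 91x2 + 176x3 + 239x4 ≥ 603   (calories)
  33x1 + 1x2 + 1x3 + 8x4 ≥ 46   (carbohydrate)
  x1, x2, x3, x4 ≥ 0.
The optimal basis is {black beans, peanut butter}; cheddar, eggs drop out. Binding constraints: calories and carbohydrate.
So black beans = 0.9752 servings, peanut butter = 1.727 servings.
Cost = 0.29·0.9752 + 0.19·1.727 = 0.61094.

$0.611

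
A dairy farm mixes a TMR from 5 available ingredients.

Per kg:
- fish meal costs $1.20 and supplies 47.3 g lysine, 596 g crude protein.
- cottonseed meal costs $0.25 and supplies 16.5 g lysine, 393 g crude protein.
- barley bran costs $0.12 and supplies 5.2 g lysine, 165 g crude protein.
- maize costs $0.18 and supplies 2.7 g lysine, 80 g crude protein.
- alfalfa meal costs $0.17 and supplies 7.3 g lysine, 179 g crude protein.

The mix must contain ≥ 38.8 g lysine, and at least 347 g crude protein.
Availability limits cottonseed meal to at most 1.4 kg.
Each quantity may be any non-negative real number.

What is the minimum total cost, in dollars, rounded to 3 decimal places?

$0.712

Let x1 = kg of fish meal, x2 = kg of cottonseed meal, x3 = kg of barley bran, x4 = kg of maize, x5 = kg of alfalfa meal.
Minimize 1.2x1 + 0.25x2 + 0.12x3 + 0.18x4 + 0.17x5 s.t.:
  47.3x1 + 16.5x2 + 5.2x3 + 2.7x4 + 7.3x5 ≥ 38.8   (lysine)
  596x1 + 393x2 + 165x3 + 80x4 + 179x5 ≥ 347   (crude protein)
  x2 ≤ 1.4
  x1, x2, x3, x4, x5 ≥ 0.
At the optimum only cottonseed meal, barley bran are positive (fish meal, maize, alfalfa meal = 0). The lysine and the cottonseed meal cap requirements are met with equality.
Solving gives x2 = 1.4, x3 = 3.019.
Hence cost = 0.25·1.4 + 0.12·3.019 = $0.71228.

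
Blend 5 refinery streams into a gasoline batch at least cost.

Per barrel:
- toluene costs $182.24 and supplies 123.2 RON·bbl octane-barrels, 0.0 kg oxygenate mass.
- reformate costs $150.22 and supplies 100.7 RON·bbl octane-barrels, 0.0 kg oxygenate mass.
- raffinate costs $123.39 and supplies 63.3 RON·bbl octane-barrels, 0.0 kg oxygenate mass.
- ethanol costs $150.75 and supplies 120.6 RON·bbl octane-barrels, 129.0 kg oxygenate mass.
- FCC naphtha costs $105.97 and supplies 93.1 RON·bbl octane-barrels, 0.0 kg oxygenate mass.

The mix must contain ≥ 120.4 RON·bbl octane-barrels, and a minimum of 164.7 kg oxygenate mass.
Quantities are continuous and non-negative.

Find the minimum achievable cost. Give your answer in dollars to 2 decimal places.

Let x1 = barrels of toluene, x2 = barrels of reformate, x3 = barrels of raffinate, x4 = barrels of ethanol, x5 = barrels of FCC naphtha.
Minimise 182.24x1 + 150.22x2 + 123.39x3 + 150.75x4 + 105.97x5 with:
  123.2x1 + 100.7x2 + 63.3x3 + 120.6x4 + 93.1x5 ≥ 120.4   (octane-barrels)
  129x4 ≥ 164.7   (oxygenate mass)
  x1, x2, x3, x4, x5 ≥ 0.
The optimal basis is {ethanol}; toluene, reformate, raffinate, FCC naphtha drop out. There the oxygenate mass constraint is tight.
Optimal quantities: ethanol = 1.27674 barrels.
Objective = 150.75·1.27674 = 192.4686.

$192.47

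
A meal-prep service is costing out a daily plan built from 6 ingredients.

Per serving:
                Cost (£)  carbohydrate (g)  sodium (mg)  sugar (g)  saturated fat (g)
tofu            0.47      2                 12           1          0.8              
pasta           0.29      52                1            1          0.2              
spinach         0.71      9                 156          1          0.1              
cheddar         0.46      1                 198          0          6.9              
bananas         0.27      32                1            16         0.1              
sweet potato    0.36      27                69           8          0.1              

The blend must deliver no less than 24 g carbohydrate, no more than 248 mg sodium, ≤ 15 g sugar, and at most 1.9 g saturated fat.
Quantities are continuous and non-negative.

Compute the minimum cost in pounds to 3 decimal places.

Let x1 = servings of tofu, x2 = servings of pasta, x3 = servings of spinach, x4 = servings of cheddar, x5 = servings of bananas, x6 = servings of sweet potato.
Minimise 0.47x1 + 0.29x2 + 0.71x3 + 0.46x4 + 0.27x5 + 0.36x6 subject to:
  2x1 + 52x2 + 9x3 + 1x4 + 32x5 + 27x6 ≥ 24   (carbohydrate)
  12x1 + 1x2 + 156x3 + 198x4 + 1x5 + 69x6 ≤ 248   (sodium)
  1x1 + 1x2 + 1x3 + 16x5 + 8x6 ≤ 15   (sugar)
  0.8x1 + 0.2x2 + 0.1x3 + 6.9x4 + 0.1x5 + 0.1x6 ≤ 1.9   (saturated fat)
  x1, x2, x3, x4, x5, x6 ≥ 0.
The cheapest feasible vertex uses only pasta; tofu, spinach, cheddar, bananas, sweet potato are not used. There the carbohydrate constraint is tight.
Solving gives x2 = 0.4615.
Objective = 0.29·0.4615 = 0.13384.

£0.134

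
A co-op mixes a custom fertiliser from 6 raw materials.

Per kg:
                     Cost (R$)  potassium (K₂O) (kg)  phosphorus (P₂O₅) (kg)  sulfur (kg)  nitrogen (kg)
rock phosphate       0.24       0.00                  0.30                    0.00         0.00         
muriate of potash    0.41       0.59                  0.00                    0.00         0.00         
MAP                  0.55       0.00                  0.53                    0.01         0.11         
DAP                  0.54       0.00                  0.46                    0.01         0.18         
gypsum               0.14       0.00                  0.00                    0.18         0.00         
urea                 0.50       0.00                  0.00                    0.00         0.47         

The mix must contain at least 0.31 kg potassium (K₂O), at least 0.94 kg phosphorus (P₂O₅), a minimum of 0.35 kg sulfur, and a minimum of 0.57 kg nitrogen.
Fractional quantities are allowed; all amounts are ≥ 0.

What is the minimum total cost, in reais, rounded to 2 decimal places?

R$1.79

This is a linear program. Let x1 = kg of rock phosphate, x2 = kg of muriate of potash, x3 = kg of MAP, x4 = kg of DAP, x5 = kg of gypsum, x6 = kg of urea.
Minimise 0.24x1 + 0.41x2 + 0.55x3 + 0.54x4 + 0.14x5 + 0.5x6 with:
  0.59x2 ≥ 0.31   (potassium (K₂O))
  0.3x1 + 0.53x3 + 0.46x4 ≥ 0.94   (phosphorus (P₂O₅))
  0.01x3 + 0.01x4 + 0.18x5 ≥ 0.35   (sulfur)
  0.11x3 + 0.18x4 + 0.47x6 ≥ 0.57   (nitrogen)
  x1, x2, x3, x4, x5, x6 ≥ 0.
At the optimum only muriate of potash, DAP, gypsum, urea are positive (rock phosphate, MAP = 0). Binding constraints: potassium (K₂O), phosphorus (P₂O₅), sulfur, nitrogen.
Optimal quantities: muriate of potash = 0.5254 kg, DAP = 2.043 kg, gypsum = 1.831 kg, urea = 0.4302 kg.
Total cost: 0.41·0.5254 + 0.54·2.043 + 0.14·1.831 + 0.5·0.4302 = 1.7901.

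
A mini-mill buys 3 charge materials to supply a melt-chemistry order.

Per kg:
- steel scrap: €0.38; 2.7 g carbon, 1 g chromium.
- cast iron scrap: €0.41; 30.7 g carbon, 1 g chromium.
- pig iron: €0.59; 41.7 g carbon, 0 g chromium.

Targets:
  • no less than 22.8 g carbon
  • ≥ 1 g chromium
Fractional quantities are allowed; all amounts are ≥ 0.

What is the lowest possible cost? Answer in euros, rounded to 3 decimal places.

This is a linear program. Let x1 = kg of steel scrap, x2 = kg of cast iron scrap, x3 = kg of pig iron.
Minimize 0.38x1 + 0.41x2 + 0.59x3 subject to:
  2.7x1 + 30.7x2 + 41.7x3 ≥ 22.8   (carbon)
  1x1 + 1x2 ≥ 1   (chromium)
  x1, x2, x3 ≥ 0.
The cheapest feasible vertex uses only steel scrap, cast iron scrap; pig iron is not used. The carbon and chromium requirements are met with equality.
Optimal quantities: steel scrap = 0.2821 kg, cast iron scrap = 0.7179 kg.
Total cost: 0.38·0.2821 + 0.41·0.7179 = 0.40154.

€0.402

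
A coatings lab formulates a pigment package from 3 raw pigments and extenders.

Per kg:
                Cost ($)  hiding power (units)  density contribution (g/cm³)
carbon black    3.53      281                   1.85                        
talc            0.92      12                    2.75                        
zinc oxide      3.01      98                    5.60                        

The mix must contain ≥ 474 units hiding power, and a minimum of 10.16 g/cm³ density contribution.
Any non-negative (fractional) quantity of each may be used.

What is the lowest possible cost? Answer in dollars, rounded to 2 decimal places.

$7.98

Let x1 = kg of carbon black, x2 = kg of talc, x3 = kg of zinc oxide.
min 3.53x1 + 0.92x2 + 3.01x3 s.t.:
  281x1 + 12x2 + 98x3 ≥ 474   (hiding power)
  1.85x1 + 2.75x2 + 5.6x3 ≥ 10.16   (density contribution)
  x1, x2, x3 ≥ 0.
At the optimum only carbon black, talc are positive (zinc oxide = 0). Binding constraints: hiding power and density contribution.
That vertex is x1 = 1.574, x2 = 2.635.
Objective = 3.53·1.574 + 0.92·2.635 = 7.9804.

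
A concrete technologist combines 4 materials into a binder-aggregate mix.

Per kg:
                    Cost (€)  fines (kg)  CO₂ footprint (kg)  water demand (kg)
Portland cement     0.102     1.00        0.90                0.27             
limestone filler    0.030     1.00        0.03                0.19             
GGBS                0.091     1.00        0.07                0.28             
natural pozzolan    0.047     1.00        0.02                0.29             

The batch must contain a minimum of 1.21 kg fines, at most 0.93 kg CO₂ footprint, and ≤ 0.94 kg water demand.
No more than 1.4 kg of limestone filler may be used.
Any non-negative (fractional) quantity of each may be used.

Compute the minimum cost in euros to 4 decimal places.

€0.0363

Let x1 = kg of Portland cement, x2 = kg of limestone filler, x3 = kg of GGBS, x4 = kg of natural pozzolan.
Minimise 0.102x1 + 0.03x2 + 0.091x3 + 0.047x4 with:
  1x1 + 1x2 + 1x3 + 1x4 ≥ 1.21   (fines)
  0.9x1 + 0.03x2 + 0.07x3 + 0.02x4 ≤ 0.93   (CO₂ footprint)
  0.27x1 + 0.19x2 + 0.28x3 + 0.29x4 ≤ 0.94   (water demand)
  x2 ≤ 1.4
  x1, x2, x3, x4 ≥ 0.
The cheapest feasible vertex uses only limestone filler; Portland cement, GGBS, natural pozzolan are not used. Binding constraint: fines.
Solving gives x2 = 1.21.
Objective = 0.03·1.21 = 0.036300.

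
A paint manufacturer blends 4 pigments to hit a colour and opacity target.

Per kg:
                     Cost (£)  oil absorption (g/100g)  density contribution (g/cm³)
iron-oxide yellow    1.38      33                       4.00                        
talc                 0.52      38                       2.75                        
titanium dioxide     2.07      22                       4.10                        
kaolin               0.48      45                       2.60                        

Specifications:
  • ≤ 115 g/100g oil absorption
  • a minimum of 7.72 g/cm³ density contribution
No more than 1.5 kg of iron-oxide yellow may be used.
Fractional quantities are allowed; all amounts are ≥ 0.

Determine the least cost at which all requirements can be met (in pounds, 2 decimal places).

Treat it as an LP. Let x1 = kg of iron-oxide yellow, x2 = kg of talc, x3 = kg of titanium dioxide, x4 = kg of kaolin.
min 1.38x1 + 0.52x2 + 2.07x3 + 0.48x4 s.t.:
  33x1 + 38x2 + 22x3 + 45x4 ≤ 115   (oil absorption)
  4x1 + 2.75x2 + 4.1x3 + 2.6x4 ≥ 7.72   (density contribution)
  x1 ≤ 1.5
  x1, x2, x3, x4 ≥ 0.
The minimum-cost mix takes nothing from iron-oxide yellow, titanium dioxide — only talc, kaolin. The oil absorption and density contribution requirements are met with equality.
Optimal quantities: talc = 1.94 kg, kaolin = 0.9174 kg.
Hence cost = 0.52·1.94 + 0.48·0.9174 = £1.4492.

£1.45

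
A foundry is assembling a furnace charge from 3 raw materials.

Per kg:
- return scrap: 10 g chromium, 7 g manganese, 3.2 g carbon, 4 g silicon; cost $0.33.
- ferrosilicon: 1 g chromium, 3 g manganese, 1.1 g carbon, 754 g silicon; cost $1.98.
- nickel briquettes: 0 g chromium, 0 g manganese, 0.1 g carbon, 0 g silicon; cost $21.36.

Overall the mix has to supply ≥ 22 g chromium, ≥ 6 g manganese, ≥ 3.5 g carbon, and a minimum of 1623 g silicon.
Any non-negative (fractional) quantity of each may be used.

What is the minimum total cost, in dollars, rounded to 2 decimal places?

Let x1 = kg of return scrap, x2 = kg of ferrosilicon, x3 = kg of nickel briquettes.
Minimise 0.33x1 + 1.98x2 + 21.36x3 with:
  10x1 + 1x2 ≥ 22   (chromium)
  7x1 + 3x2 ≥ 6   (manganese)
  3.2x1 + 1.1x2 + 0.1x3 ≥ 3.5   (carbon)
  4x1 + 754x2 ≥ 1623   (silicon)
  x1, x2, x3 ≥ 0.
The optimal basis is {return scrap, ferrosilicon}; nickel briquettes drops out. Binding constraints: chromium and silicon.
Optimal quantities: return scrap = 1.986 kg, ferrosilicon = 2.142 kg.
Objective = 0.33·1.986 + 1.98·2.142 = 4.8965.

$4.90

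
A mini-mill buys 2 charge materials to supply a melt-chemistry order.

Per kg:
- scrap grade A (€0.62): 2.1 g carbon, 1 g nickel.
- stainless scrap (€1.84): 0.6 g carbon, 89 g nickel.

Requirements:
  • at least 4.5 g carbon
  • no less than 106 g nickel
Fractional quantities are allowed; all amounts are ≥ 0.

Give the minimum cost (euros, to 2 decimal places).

€3.28

Let x1 = kg of scrap grade A, x2 = kg of stainless scrap.
Minimise 0.62x1 + 1.84x2 subject to:
  2.1x1 + 0.6x2 ≥ 4.5   (carbon)
  1x1 + 89x2 ≥ 106   (nickel)
  x1, x2 ≥ 0.
Both inputs are positive at the optimum. The carbon and nickel requirements are met with equality.
That vertex is x1 = 1.808, x2 = 1.171.
Hence cost = 0.62·1.808 + 1.84·1.171 = €3.2756.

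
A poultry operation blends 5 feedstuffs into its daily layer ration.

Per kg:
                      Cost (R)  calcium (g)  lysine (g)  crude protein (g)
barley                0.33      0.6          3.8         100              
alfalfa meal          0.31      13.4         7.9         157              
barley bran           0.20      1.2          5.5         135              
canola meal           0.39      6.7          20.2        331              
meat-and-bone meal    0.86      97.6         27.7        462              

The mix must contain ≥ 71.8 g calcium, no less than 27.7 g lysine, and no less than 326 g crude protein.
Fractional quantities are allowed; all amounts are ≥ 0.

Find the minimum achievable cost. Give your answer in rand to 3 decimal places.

R0.765

This is a linear program. Let x1 = kg of barley, x2 = kg of alfalfa meal, x3 = kg of barley bran, x4 = kg of canola meal, x5 = kg of meat-and-bone meal.
Minimize 0.33x1 + 0.31x2 + 0.2x3 + 0.39x4 + 0.86x5 subject to:
  0.6x1 + 13.4x2 + 1.2x3 + 6.7x4 + 97.6x5 ≥ 71.8   (calcium)
  3.8x1 + 7.9x2 + 5.5x3 + 20.2x4 + 27.7x5 ≥ 27.7   (lysine)
  100x1 + 157x2 + 135x3 + 331x4 + 462x5 ≥ 326   (crude protein)
  x1, x2, x3, x4, x5 ≥ 0.
The minimum-cost mix takes nothing from barley, alfalfa meal, barley bran — only canola meal, meat-and-bone meal. Binding constraints: calcium and lysine.
That vertex is x4 = 0.4002, x5 = 0.7082.
Cost = 0.39·0.4002 + 0.86·0.7082 = 0.76513.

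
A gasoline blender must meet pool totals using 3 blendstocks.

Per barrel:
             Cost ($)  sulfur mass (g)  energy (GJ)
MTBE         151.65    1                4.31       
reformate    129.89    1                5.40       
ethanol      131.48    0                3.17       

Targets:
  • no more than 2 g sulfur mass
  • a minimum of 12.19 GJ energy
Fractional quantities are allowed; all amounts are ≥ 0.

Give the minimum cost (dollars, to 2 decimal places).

Let x1 = barrels of MTBE, x2 = barrels of reformate, x3 = barrels of ethanol.
Minimise 151.65x1 + 129.89x2 + 131.48x3 s.t.:
  1x1 + 1x2 ≤ 2   (sulfur mass)
  4.31x1 + 5.4x2 + 3.17x3 ≥ 12.19   (energy)
  x1, x2, x3 ≥ 0.
At the optimum only reformate, ethanol are positive (MTBE = 0). There the sulfur mass and energy constraints are tight.
Solving gives x2 = 2, x3 = 0.4385.
Cost = 129.89·2 + 131.48·0.4385 = 317.4340.

$317.43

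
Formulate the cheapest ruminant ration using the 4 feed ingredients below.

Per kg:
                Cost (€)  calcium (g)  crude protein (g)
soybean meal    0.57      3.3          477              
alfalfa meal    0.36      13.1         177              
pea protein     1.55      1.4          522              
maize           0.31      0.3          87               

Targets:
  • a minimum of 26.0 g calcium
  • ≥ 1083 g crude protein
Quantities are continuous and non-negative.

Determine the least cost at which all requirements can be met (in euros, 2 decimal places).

€1.53

Let x1 = kg of soybean meal, x2 = kg of alfalfa meal, x3 = kg of pea protein, x4 = kg of maize.
Minimise 0.57x1 + 0.36x2 + 1.55x3 + 0.31x4 subject to:
  3.3x1 + 13.1x2 + 1.4x3 + 0.3x4 ≥ 26   (calcium)
  477x1 + 177x2 + 522x3 + 87x4 ≥ 1083   (crude protein)
  x1, x2, x3, x4 ≥ 0.
The cheapest feasible vertex uses only soybean meal, alfalfa meal; pea protein, maize are not used. There the calcium and crude protein constraints are tight.
That vertex is x1 = 1.692, x2 = 1.558.
Hence cost = 0.57·1.692 + 0.36·1.558 = €1.5253.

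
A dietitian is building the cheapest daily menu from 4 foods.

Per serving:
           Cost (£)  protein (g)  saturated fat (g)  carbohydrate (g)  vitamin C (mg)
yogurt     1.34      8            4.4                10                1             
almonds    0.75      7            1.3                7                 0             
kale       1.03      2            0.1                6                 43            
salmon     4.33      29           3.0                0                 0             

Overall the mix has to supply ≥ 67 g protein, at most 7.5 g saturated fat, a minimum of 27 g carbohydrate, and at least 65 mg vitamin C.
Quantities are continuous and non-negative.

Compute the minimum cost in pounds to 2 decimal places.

£11.57

Let x1 = servings of yogurt, x2 = servings of almonds, x3 = servings of kale, x4 = servings of salmon.
Minimise 1.34x1 + 0.75x2 + 1.03x3 + 4.33x4 with:
  8x1 + 7x2 + 2x3 + 29x4 ≥ 67   (protein)
  4.4x1 + 1.3x2 + 0.1x3 + 3x4 ≤ 7.5   (saturated fat)
  10x1 + 7x2 + 6x3 ≥ 27   (carbohydrate)
  1x1 + 43x3 ≥ 65   (vitamin C)
  x1, x2, x3, x4 ≥ 0.
The minimum-cost mix takes nothing from yogurt — only almonds, kale, salmon. Binding constraints: protein, saturated fat, carbohydrate.
That vertex is x2 = 1.499, x3 = 2.751, x4 = 1.759.
Hence cost = 0.75·1.499 + 1.03·2.751 + 4.33·1.759 = £11.5743.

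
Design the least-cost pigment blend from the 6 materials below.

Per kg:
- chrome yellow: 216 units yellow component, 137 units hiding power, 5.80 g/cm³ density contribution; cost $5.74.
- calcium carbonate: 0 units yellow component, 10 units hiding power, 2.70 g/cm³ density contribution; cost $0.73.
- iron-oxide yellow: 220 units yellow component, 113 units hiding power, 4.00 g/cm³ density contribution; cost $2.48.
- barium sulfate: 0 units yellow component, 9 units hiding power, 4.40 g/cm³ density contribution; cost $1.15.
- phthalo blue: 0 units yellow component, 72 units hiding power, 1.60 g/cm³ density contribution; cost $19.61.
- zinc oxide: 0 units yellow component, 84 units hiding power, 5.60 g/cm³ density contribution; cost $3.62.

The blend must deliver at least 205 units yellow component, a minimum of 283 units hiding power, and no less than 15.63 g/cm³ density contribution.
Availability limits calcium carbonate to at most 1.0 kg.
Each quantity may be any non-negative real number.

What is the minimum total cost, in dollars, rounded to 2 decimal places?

$7.48

Let x1 = kg of chrome yellow, x2 = kg of calcium carbonate, x3 = kg of iron-oxide yellow, x4 = kg of barium sulfate, x5 = kg of phthalo blue, x6 = kg of zinc oxide.
Minimize 5.74x1 + 0.73x2 + 2.48x3 + 1.15x4 + 19.61x5 + 3.62x6 s.t.:
  216x1 + 220x3 ≥ 205   (yellow component)
  137x1 + 10x2 + 113x3 + 9x4 + 72x5 + 84x6 ≥ 283   (hiding power)
  5.8x1 + 2.7x2 + 4x3 + 4.4x4 + 1.6x5 + 5.6x6 ≥ 15.63   (density contribution)
  x2 ≤ 1
  x1, x2, x3, x4, x5, x6 ≥ 0.
The minimum-cost mix takes nothing from chrome yellow, phthalo blue, zinc oxide — only calcium carbonate, iron-oxide yellow, barium sulfate. The hiding power, density contribution, the calcium carbonate cap requirements are met with equality.
That vertex is x2 = 1, x3 = 2.352, x4 = 0.8003.
Total cost: 0.73·1 + 2.48·2.352 + 1.15·0.8003 = 7.4833.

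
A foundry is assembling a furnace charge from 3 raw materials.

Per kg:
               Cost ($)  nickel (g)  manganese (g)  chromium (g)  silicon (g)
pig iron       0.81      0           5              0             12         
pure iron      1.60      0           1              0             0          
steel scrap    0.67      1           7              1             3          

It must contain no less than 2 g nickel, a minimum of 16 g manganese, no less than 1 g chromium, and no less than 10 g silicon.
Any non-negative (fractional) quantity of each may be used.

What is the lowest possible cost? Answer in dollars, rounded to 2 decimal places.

Set it up as a linear program. Let x1 = kg of pig iron, x2 = kg of pure iron, x3 = kg of steel scrap.
Minimise 0.81x1 + 1.6x2 + 0.67x3 s.t.:
  1x3 ≥ 2   (nickel)
  5x1 + 1x2 + 7x3 ≥ 16   (manganese)
  1x3 ≥ 1   (chromium)
  12x1 + 3x3 ≥ 10   (silicon)
  x1, x2, x3 ≥ 0.
The cheapest feasible vertex uses only pig iron, steel scrap; pure iron is not used. Binding constraints: manganese and silicon.
So pig iron = 0.3188 kg, steel scrap = 2.058 kg.
Cost = 0.81·0.3188 + 0.67·2.058 = 1.6371.

$1.64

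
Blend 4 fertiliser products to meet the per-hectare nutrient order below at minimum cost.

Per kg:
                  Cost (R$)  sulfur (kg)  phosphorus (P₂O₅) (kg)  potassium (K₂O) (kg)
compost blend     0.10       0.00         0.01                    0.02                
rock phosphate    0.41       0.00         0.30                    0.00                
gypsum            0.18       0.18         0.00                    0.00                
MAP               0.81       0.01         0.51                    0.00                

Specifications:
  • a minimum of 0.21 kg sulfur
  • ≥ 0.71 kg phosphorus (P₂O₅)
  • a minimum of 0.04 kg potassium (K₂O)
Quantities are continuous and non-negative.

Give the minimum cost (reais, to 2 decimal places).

R$1.35

Treat it as an LP. Let x1 = kg of compost blend, x2 = kg of rock phosphate, x3 = kg of gypsum, x4 = kg of MAP.
Minimize 0.1x1 + 0.41x2 + 0.18x3 + 0.81x4 with:
  0.18x3 + 0.01x4 ≥ 0.21   (sulfur)
  0.01x1 + 0.3x2 + 0.51x4 ≥ 0.71   (phosphorus (P₂O₅))
  0.02x1 ≥ 0.04   (potassium (K₂O))
  x1, x2, x3, x4 ≥ 0.
At the optimum only compost blend, rock phosphate, gypsum are positive (MAP = 0). Binding constraints: sulfur, phosphorus (P₂O₅), potassium (K₂O).
That vertex is x1 = 2, x2 = 2.3, x3 = 1.167.
Hence cost = 0.1·2 + 0.41·2.3 + 0.18·1.167 = R$1.3531.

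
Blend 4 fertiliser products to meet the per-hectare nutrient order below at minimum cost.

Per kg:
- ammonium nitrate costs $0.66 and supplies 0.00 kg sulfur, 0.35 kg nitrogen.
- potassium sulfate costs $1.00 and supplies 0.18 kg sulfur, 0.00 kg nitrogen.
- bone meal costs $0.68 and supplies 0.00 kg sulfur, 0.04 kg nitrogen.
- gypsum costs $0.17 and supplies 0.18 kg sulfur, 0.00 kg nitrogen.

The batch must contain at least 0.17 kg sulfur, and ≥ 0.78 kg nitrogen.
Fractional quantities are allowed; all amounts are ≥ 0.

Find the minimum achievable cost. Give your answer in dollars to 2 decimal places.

$1.63

Set it up as a linear program. Let x1 = kg of ammonium nitrate, x2 = kg of potassium sulfate, x3 = kg of bone meal, x4 = kg of gypsum.
Minimise 0.66x1 + 1x2 + 0.68x3 + 0.17x4 subject to:
  0.18x2 + 0.18x4 ≥ 0.17   (sulfur)
  0.35x1 + 0.04x3 ≥ 0.78   (nitrogen)
  x1, x2, x3, x4 ≥ 0.
The cheapest feasible vertex uses only ammonium nitrate, gypsum; potassium sulfate, bone meal are not used. Binding constraints: sulfur and nitrogen.
That vertex is x1 = 2.229, x4 = 0.9444.
Objective = 0.66·2.229 + 0.17·0.9444 = 1.6317.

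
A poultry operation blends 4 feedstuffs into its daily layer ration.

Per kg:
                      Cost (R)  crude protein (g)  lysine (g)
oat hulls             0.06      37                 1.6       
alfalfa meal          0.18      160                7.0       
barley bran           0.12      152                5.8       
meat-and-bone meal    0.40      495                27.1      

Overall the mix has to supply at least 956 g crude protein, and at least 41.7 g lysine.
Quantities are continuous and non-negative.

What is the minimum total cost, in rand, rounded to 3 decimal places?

Let x1 = kg of oat hulls, x2 = kg of alfalfa meal, x3 = kg of barley bran, x4 = kg of meat-and-bone meal.
Minimise 0.06x1 + 0.18x2 + 0.12x3 + 0.4x4 subject to:
  37x1 + 160x2 + 152x3 + 495x4 ≥ 956   (crude protein)
  1.6x1 + 7x2 + 5.8x3 + 27.1x4 ≥ 41.7   (lysine)
  x1, x2, x3, x4 ≥ 0.
At the optimum only barley bran, meat-and-bone meal are positive (oat hulls, alfalfa meal = 0). There the crude protein and lysine constraints are tight.
That vertex is x3 = 4.219, x4 = 0.6358.
Objective = 0.12·4.219 + 0.4·0.6358 = 0.76060.

R0.761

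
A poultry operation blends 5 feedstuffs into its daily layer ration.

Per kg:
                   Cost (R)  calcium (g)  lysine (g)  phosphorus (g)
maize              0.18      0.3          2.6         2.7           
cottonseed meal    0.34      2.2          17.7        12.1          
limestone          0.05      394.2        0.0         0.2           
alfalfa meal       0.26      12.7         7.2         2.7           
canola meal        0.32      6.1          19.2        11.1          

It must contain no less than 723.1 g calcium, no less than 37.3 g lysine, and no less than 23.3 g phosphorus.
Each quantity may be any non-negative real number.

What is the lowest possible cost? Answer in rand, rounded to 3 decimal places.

This is a linear program. Let x1 = kg of maize, x2 = kg of cottonseed meal, x3 = kg of limestone, x4 = kg of alfalfa meal, x5 = kg of canola meal.
Minimise 0.18x1 + 0.34x2 + 0.05x3 + 0.26x4 + 0.32x5 subject to:
  0.3x1 + 2.2x2 + 394.2x3 + 12.7x4 + 6.1x5 ≥ 723.1   (calcium)
  2.6x1 + 17.7x2 + 7.2x4 + 19.2x5 ≥ 37.3   (lysine)
  2.7x1 + 12.1x2 + 0.2x3 + 2.7x4 + 11.1x5 ≥ 23.3   (phosphorus)
  x1, x2, x3, x4, x5 ≥ 0.
The optimal basis is {cottonseed meal, limestone, canola meal}; maize, alfalfa meal drop out. Binding constraints: calcium, lysine, phosphorus.
That vertex is x2 = 0.7358, x3 = 1.811, x5 = 1.264.
Hence cost = 0.34·0.7358 + 0.05·1.811 + 0.32·1.264 = R0.74520.

R0.745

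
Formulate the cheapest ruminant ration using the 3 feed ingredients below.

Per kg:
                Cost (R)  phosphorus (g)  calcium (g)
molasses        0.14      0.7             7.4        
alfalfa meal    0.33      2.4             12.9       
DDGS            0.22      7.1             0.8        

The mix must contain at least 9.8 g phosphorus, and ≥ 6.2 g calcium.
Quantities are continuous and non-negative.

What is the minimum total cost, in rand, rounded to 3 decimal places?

Set it up as a linear program. Let x1 = kg of molasses, x2 = kg of alfalfa meal, x3 = kg of DDGS.
Minimise 0.14x1 + 0.33x2 + 0.22x3 s.t.:
  0.7x1 + 2.4x2 + 7.1x3 ≥ 9.8   (phosphorus)
  7.4x1 + 12.9x2 + 0.8x3 ≥ 6.2   (calcium)
  x1, x2, x3 ≥ 0.
At the optimum only molasses, DDGS are positive (alfalfa meal = 0). The phosphorus and calcium requirements are met with equality.
That vertex is x1 = 0.696, x3 = 1.312.
Cost = 0.14·0.696 + 0.22·1.312 = 0.38608.

R0.386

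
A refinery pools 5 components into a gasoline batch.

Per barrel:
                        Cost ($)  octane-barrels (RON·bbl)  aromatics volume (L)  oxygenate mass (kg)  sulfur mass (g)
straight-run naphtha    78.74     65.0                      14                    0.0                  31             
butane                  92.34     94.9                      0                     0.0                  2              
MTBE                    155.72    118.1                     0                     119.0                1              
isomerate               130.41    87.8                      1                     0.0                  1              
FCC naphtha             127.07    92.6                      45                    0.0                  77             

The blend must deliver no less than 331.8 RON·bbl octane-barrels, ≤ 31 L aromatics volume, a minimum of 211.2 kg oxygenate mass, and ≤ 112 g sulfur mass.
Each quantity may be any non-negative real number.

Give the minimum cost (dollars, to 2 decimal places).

$395.27

Treat it as an LP. Let x1 = barrels of straight-run naphtha, x2 = barrels of butane, x3 = barrels of MTBE, x4 = barrels of isomerate, x5 = barrels of FCC naphtha.
Minimise 78.74x1 + 92.34x2 + 155.72x3 + 130.41x4 + 127.07x5 s.t.:
  65x1 + 94.9x2 + 118.1x3 + 87.8x4 + 92.6x5 ≥ 331.8   (octane-barrels)
  14x1 + 1x4 + 45x5 ≤ 31   (aromatics volume)
  119x3 ≥ 211.2   (oxygenate mass)
  31x1 + 2x2 + 1x3 + 1x4 + 77x5 ≤ 112   (sulfur mass)
  x1, x2, x3, x4, x5 ≥ 0.
The cheapest feasible vertex uses only butane, MTBE; straight-run naphtha, isomerate, FCC naphtha are not used. The octane-barrels and oxygenate mass requirements are met with equality.
Optimal quantities: butane = 1.2876 barrels, MTBE = 1.7748 barrels.
Cost = 92.34·1.2876 + 155.72·1.7748 = 395.2688.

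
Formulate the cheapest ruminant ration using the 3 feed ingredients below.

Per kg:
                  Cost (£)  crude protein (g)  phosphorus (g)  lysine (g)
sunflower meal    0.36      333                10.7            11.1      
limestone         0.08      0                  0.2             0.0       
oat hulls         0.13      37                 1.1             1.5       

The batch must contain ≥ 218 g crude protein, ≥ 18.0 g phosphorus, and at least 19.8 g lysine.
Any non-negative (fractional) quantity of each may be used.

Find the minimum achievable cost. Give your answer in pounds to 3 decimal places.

Let x1 = kg of sunflower meal, x2 = kg of limestone, x3 = kg of oat hulls.
Minimize 0.36x1 + 0.08x2 + 0.13x3 with:
  333x1 + 37x3 ≥ 218   (crude protein)
  10.7x1 + 0.2x2 + 1.1x3 ≥ 18   (phosphorus)
  11.1x1 + 1.5x3 ≥ 19.8   (lysine)
  x1, x2, x3 ≥ 0.
The optimal basis is {sunflower meal}; limestone, oat hulls drop out. The lysine requirement is met with equality.
Optimal quantities: sunflower meal = 1.784 kg.
Hence cost = 0.36·1.784 = £0.64224.

£0.642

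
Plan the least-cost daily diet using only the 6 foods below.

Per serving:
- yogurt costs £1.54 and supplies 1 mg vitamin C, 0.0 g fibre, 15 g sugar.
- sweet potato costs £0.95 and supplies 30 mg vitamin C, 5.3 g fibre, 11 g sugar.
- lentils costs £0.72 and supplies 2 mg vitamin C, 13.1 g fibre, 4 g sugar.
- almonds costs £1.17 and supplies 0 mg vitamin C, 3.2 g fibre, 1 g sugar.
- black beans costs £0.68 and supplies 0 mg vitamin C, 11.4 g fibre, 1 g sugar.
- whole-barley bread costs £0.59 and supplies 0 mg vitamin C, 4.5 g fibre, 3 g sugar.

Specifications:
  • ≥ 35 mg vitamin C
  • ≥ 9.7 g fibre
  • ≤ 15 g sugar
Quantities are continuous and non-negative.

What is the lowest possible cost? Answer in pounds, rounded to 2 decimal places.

£1.29

Treat it as an LP. Let x1 = servings of yogurt, x2 = servings of sweet potato, x3 = servings of lentils, x4 = servings of almonds, x5 = servings of black beans, x6 = servings of whole-barley bread.
Minimise 1.54x1 + 0.95x2 + 0.72x3 + 1.17x4 + 0.68x5 + 0.59x6 with:
  1x1 + 30x2 + 2x3 ≥ 35   (vitamin C)
  5.3x2 + 13.1x3 + 3.2x4 + 11.4x5 + 4.5x6 ≥ 9.7   (fibre)
  15x1 + 11x2 + 4x3 + 1x4 + 1x5 + 3x6 ≤ 15   (sugar)
  x1, x2, x3, x4, x5, x6 ≥ 0.
The minimum-cost mix takes nothing from yogurt, almonds, black beans, whole-barley bread — only sweet potato, lentils. The vitamin C and fibre requirements are met with equality.
So sweet potato = 1.148 servings, lentils = 0.2759 servings.
Hence cost = 0.95·1.148 + 0.72·0.2759 = £1.2892.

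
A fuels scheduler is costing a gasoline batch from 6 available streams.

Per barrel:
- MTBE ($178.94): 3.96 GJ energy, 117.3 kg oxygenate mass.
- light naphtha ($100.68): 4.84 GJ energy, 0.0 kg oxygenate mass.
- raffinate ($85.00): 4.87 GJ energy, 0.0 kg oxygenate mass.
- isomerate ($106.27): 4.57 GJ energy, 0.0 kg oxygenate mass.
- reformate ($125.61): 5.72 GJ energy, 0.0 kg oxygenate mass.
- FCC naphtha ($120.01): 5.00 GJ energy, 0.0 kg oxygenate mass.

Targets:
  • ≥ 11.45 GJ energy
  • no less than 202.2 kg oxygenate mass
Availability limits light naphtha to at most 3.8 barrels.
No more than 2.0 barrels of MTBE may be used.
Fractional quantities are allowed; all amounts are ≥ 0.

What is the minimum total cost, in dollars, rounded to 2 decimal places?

Let x1 = barrels of MTBE, x2 = barrels of light naphtha, x3 = barrels of raffinate, x4 = barrels of isomerate, x5 = barrels of reformate, x6 = barrels of FCC naphtha.
Minimise 178.94x1 + 100.68x2 + 85x3 + 106.27x4 + 125.61x5 + 120.01x6 with:
  3.96x1 + 4.84x2 + 4.87x3 + 4.57x4 + 5.72x5 + 5x6 ≥ 11.45   (energy)
  117.3x1 ≥ 202.2   (oxygenate mass)
  x2 ≤ 3.8
  x1 ≤ 2
  x1, x2, x3, x4, x5, x6 ≥ 0.
The cheapest feasible vertex uses only MTBE, raffinate; light naphtha, isomerate, reformate, FCC naphtha are not used. Binding constraints: energy and oxygenate mass.
Solving gives x1 = 1.7238, x3 = 0.94945.
Cost = 178.94·1.7238 + 85·0.94945 = 389.1600.

$389.16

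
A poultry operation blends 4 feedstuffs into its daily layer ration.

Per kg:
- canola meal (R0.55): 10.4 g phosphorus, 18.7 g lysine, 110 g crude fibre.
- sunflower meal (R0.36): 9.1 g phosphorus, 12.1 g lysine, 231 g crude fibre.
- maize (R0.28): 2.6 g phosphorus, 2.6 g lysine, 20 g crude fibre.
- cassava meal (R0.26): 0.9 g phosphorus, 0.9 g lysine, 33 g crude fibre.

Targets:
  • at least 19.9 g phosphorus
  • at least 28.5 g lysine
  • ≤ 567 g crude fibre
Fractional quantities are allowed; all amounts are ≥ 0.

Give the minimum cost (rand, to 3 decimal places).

Let x1 = kg of canola meal, x2 = kg of sunflower meal, x3 = kg of maize, x4 = kg of cassava meal.
min 0.55x1 + 0.36x2 + 0.28x3 + 0.26x4 s.t.:
  10.4x1 + 9.1x2 + 2.6x3 + 0.9x4 ≥ 19.9   (phosphorus)
  18.7x1 + 12.1x2 + 2.6x3 + 0.9x4 ≥ 28.5   (lysine)
  110x1 + 231x2 + 20x3 + 33x4 ≤ 567   (crude fibre)
  x1, x2, x3, x4 ≥ 0.
At the optimum only canola meal, sunflower meal are positive (maize, cassava meal = 0). Binding constraints: phosphorus and lysine.
So canola meal = 0.4187 kg, sunflower meal = 1.708 kg.
Hence cost = 0.55·0.4187 + 0.36·1.708 = R0.84517.

R0.845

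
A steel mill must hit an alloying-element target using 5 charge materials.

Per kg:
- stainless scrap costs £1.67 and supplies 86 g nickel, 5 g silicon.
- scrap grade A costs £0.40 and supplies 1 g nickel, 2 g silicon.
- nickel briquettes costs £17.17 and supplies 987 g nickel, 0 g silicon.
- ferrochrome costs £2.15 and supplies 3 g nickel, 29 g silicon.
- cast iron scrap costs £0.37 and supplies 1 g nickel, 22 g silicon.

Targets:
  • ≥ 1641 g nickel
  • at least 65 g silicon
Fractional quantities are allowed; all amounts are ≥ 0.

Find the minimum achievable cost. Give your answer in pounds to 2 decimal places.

£29.59

Let x1 = kg of stainless scrap, x2 = kg of scrap grade A, x3 = kg of nickel briquettes, x4 = kg of ferrochrome, x5 = kg of cast iron scrap.
Minimize 1.67x1 + 0.4x2 + 17.17x3 + 2.15x4 + 0.37x5 with:
  86x1 + 1x2 + 987x3 + 3x4 + 1x5 ≥ 1641   (nickel)
  5x1 + 2x2 + 29x4 + 22x5 ≥ 65   (silicon)
  x1, x2, x3, x4, x5 ≥ 0.
The cheapest feasible vertex uses only nickel briquettes, cast iron scrap; stainless scrap, scrap grade A, ferrochrome are not used. There the nickel and silicon constraints are tight.
So nickel briquettes = 1.6596 kg, cast iron scrap = 2.9545 kg.
Cost = 17.17·1.6596 + 0.37·2.9545 = 29.5885.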